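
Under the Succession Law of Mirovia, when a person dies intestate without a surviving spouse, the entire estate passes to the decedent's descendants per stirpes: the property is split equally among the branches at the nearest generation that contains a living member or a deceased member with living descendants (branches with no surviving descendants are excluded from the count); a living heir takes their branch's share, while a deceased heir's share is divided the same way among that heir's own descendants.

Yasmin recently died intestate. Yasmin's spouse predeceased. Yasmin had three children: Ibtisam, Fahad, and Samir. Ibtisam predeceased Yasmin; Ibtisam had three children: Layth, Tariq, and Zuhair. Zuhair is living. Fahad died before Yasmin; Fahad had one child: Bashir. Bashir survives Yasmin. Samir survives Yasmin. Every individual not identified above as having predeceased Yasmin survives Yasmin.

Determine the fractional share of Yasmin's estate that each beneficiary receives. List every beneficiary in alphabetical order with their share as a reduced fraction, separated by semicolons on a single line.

There is no surviving spouse, so the entire estate passes to Yasmin's descendants per stirpes.
The estate is divided into 3 equal shares of 1/3 among Ibtisam, Fahad, Samir.
Ibtisam predeceased; the 1/3 allotted to Ibtisam's branch passes to Ibtisam's issue by representation.
The 1/3 is divided into 3 equal shares of 1/9 among Layth, Tariq, Zuhair.
Layth is living and takes 1/9.
Tariq is living and takes 1/9.
Zuhair is living and takes 1/9.
Fahad predeceased; the 1/3 allotted to Fahad's branch passes to Fahad's issue by representation.
Bashir is the sole taker at this level and receives the full 1/3.
Samir is living and takes 1/3.

Bashir 1/3; Layth 1/9; Samir 1/3; Tariq 1/9; Zuhair 1/9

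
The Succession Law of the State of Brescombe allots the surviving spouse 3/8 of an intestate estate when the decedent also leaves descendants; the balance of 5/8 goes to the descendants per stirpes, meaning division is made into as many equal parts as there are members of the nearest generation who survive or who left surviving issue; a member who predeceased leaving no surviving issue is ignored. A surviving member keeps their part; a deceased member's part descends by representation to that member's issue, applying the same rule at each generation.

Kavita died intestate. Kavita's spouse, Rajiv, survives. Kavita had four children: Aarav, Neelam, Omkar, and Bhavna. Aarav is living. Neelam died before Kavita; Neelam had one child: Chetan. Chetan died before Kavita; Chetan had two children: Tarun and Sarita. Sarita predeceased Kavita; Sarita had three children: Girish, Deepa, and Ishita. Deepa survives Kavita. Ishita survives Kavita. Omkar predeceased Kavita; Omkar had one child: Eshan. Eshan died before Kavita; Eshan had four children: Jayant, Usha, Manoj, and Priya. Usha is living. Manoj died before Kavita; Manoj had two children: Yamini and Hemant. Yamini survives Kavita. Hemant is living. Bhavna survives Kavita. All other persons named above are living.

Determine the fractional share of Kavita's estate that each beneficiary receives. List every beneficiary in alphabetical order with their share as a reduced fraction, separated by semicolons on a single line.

Aarav 5/32; Bhavna 5/32; Deepa 5/192; Girish 5/192; Hemant 5/256; Ishita 5/192; Jayant 5/128; Priya 5/128; Rajiv 3/8; Tarun 5/64; Usha 5/128; Yamini 5/256

Rajiv, as surviving spouse, takes 3/8.
The remaining 5/8 passes to Kavita's descendants per stirpes.
The 5/8 is divided into 4 equal shares of 5/32 among Aarav, Neelam, Omkar, Bhavna.
Aarav is living and takes 5/32.
Neelam predeceased; the 5/32 allotted to Neelam's branch passes to Neelam's issue by representation.
Chetan's line is the sole branch at this level, so the full 5/32 passes to Chetan's issue by representation.
The 5/32 is divided into 2 equal shares of 5/64 among Tarun, Sarita.
Tarun is living and takes 5/64.
Sarita predeceased; the 5/64 allotted to Sarita's branch passes to Sarita's issue by representation.
The 5/64 is divided into 3 equal shares of 5/192 among Girish, Deepa, Ishita.
Girish is living and takes 5/192.
Deepa is living and takes 5/192.
Ishita is living and takes 5/192.
Omkar predeceased; the 5/32 allotted to Omkar's branch passes to Omkar's issue by representation.
Eshan's line is the sole branch at this level, so the full 5/32 passes to Eshan's issue by representation.
The 5/32 is divided into 4 equal shares of 5/128 among Jayant, Usha, Manoj, Priya.
Jayant is living and takes 5/128.
Usha is living and takes 5/128.
Manoj predeceased; the 5/128 allotted to Manoj's branch passes to Manoj's issue by representation.
The 5/128 is divided into 2 equal shares of 5/256 among Yamini, Hemant.
Yamini is living and takes 5/256.
Hemant is living and takes 5/256.
Priya is living and takes 5/128.
Bhavna is living and takes 5/32.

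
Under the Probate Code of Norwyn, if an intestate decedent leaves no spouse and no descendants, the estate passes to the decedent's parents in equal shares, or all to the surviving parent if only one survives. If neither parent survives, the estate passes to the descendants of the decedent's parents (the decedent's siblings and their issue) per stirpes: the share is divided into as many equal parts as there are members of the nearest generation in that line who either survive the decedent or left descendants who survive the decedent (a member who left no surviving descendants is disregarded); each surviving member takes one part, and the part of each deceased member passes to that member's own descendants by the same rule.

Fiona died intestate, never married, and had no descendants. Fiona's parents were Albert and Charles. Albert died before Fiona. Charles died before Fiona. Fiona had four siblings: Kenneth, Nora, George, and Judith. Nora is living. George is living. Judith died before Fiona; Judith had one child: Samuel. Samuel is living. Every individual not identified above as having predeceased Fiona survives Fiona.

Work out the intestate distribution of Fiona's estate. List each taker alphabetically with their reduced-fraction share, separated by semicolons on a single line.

George 1/4; Kenneth 1/4; Nora 1/4; Samuel 1/4

Neither parent survives and there are no descendants, so the estate passes to Fiona's siblings and their issue per stirpes.
The estate is divided into 4 equal shares of 1/4 among Kenneth, Nora, George, Judith.
Kenneth is living and takes 1/4.
Nora is living and takes 1/4.
George is living and takes 1/4.
Judith predeceased; the 1/4 allotted to Judith's branch passes to Judith's issue by representation.
Samuel is the sole taker at this level and receives the full 1/4.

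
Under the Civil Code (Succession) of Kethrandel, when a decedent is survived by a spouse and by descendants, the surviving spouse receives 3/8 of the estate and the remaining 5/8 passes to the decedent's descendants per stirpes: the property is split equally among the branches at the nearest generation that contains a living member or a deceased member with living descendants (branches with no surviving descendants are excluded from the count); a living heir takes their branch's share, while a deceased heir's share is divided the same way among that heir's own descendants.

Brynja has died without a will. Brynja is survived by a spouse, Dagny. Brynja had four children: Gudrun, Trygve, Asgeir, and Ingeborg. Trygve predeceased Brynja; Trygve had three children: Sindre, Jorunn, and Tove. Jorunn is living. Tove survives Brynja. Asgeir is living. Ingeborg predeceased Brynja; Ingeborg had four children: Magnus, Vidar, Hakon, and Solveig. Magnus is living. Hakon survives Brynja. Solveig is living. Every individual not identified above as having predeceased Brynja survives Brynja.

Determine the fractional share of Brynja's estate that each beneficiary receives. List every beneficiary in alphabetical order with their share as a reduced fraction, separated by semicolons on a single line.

Dagny, as surviving spouse, takes 3/8.
The remaining 5/8 passes to Brynja's descendants per stirpes.
The 5/8 is divided into 4 equal shares of 5/32 among Gudrun, Trygve, Asgeir, Ingeborg.
Gudrun is living and takes 5/32.
Trygve predeceased; the 5/32 allotted to Trygve's branch passes to Trygve's issue by representation.
The 5/32 is divided into 3 equal shares of 5/96 among Sindre, Jorunn, Tove.
Sindre is living and takes 5/96.
Jorunn is living and takes 5/96.
Tove is living and takes 5/96.
Asgeir is living and takes 5/32.
Ingeborg predeceased; the 5/32 allotted to Ingeborg's branch passes to Ingeborg's issue by representation.
The 5/32 is divided into 4 equal shares of 5/128 among Magnus, Vidar, Hakon, Solveig.
Magnus is living and takes 5/128.
Vidar is living and takes 5/128.
Hakon is living and takes 5/128.
Solveig is living and takes 5/128.

Asgeir 5/32; Dagny 3/8; Gudrun 5/32; Hakon 5/128; Jorunn 5/96; Magnus 5/128; Sindre 5/96; Solveig 5/128; Tove 5/96; Vidar 5/128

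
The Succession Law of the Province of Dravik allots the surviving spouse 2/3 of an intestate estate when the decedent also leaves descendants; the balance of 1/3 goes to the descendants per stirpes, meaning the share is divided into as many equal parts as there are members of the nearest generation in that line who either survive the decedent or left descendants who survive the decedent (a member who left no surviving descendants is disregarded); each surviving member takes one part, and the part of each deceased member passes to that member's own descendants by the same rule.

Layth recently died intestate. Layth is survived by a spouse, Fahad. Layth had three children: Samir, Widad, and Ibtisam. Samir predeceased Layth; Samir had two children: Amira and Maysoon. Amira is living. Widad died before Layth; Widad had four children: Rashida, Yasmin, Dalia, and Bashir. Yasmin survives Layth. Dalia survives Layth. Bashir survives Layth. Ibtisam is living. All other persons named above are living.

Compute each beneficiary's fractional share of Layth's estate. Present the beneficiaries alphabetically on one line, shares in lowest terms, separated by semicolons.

Amira 1/18; Bashir 1/36; Dalia 1/36; Fahad 2/3; Ibtisam 1/9; Maysoon 1/18; Rashida 1/36; Yasmin 1/36

Fahad, as surviving spouse, takes 2/3.
The remaining 1/3 passes to Layth's descendants per stirpes.
The 1/3 is divided into 3 equal shares of 1/9 among Samir, Widad, Ibtisam.
Samir predeceased; the 1/9 allotted to Samir's branch passes to Samir's issue by representation.
The 1/9 is divided into 2 equal shares of 1/18 among Amira, Maysoon.
Amira is living and takes 1/18.
Maysoon is living and takes 1/18.
Widad predeceased; the 1/9 allotted to Widad's branch passes to Widad's issue by representation.
The 1/9 is divided into 4 equal shares of 1/36 among Rashida, Yasmin, Dalia, Bashir.
Rashida is living and takes 1/36.
Yasmin is living and takes 1/36.
Dalia is living and takes 1/36.
Bashir is living and takes 1/36.
Ibtisam is living and takes 1/9.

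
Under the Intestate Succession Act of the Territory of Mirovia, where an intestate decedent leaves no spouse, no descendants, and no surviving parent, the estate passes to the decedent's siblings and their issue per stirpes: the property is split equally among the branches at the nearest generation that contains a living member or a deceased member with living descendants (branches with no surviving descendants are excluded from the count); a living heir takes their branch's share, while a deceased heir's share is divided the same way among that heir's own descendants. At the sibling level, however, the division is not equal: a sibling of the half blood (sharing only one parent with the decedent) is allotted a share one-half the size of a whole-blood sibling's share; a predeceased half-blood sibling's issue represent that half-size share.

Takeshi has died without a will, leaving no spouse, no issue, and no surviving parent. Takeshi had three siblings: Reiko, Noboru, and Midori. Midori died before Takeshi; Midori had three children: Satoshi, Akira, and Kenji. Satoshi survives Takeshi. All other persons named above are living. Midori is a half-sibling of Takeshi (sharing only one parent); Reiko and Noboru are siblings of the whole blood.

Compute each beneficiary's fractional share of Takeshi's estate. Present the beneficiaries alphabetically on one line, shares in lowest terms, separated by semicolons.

No spouse, descendants, or parent survives, so the estate passes to Takeshi's siblings per stirpes.
Half-blood siblings count for one-half the weight of whole-blood siblings at the initial division.
Dividing 1 in proportion to weights (total weight 5/2): Reiko (weight 1) → 2/5; Noboru (weight 1) → 2/5; Midori (weight 1/2) → 1/5.
Reiko is living and takes 2/5.
Noboru is living and takes 2/5.
Midori predeceased; the 1/5 allotted to Midori's branch passes to Midori's issue by representation.
The 1/5 is divided into 3 equal shares of 1/15 among Satoshi, Akira, Kenji.
Satoshi is living and takes 1/15.
Akira is living and takes 1/15.
Kenji is living and takes 1/15.

Akira 1/15; Kenji 1/15; Noboru 2/5; Reiko 2/5; Satoshi 1/15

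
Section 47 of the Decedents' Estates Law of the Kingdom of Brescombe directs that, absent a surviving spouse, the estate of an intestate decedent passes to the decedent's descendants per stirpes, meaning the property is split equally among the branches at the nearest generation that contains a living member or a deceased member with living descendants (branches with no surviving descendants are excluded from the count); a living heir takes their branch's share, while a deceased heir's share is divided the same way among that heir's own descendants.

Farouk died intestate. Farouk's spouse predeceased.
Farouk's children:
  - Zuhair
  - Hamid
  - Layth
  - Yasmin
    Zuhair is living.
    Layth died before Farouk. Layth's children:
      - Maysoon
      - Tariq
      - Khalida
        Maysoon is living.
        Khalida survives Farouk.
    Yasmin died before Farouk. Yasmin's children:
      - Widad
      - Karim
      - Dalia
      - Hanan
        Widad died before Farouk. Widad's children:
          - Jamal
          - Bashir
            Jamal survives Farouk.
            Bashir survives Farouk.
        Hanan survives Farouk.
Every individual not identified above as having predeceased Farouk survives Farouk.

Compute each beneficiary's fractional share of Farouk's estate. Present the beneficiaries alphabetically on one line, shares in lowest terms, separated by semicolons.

There is no surviving spouse, so the entire estate passes to Farouk's descendants per stirpes.
The estate is divided into 4 equal shares of 1/4 among Zuhair, Hamid, Layth, Yasmin.
Zuhair is living and takes 1/4.
Hamid is living and takes 1/4.
Layth predeceased; the 1/4 allotted to Layth's branch passes to Layth's issue by representation.
The 1/4 is divided into 3 equal shares of 1/12 among Maysoon, Tariq, Khalida.
Maysoon is living and takes 1/12.
Tariq is living and takes 1/12.
Khalida is living and takes 1/12.
Yasmin predeceased; the 1/4 allotted to Yasmin's branch passes to Yasmin's issue by representation.
The 1/4 is divided into 4 equal shares of 1/16 among Widad, Karim, Dalia, Hanan.
Widad predeceased; the 1/16 allotted to Widad's branch passes to Widad's issue by representation.
The 1/16 is divided into 2 equal shares of 1/32 among Jamal, Bashir.
Jamal is living and takes 1/32.
Bashir is living and takes 1/32.
Karim is living and takes 1/16.
Dalia is living and takes 1/16.
Hanan is living and takes 1/16.

Bashir 1/32; Dalia 1/16; Hamid 1/4; Hanan 1/16; Jamal 1/32; Karim 1/16; Khalida 1/12; Maysoon 1/12; Tariq 1/12; Zuhair 1/4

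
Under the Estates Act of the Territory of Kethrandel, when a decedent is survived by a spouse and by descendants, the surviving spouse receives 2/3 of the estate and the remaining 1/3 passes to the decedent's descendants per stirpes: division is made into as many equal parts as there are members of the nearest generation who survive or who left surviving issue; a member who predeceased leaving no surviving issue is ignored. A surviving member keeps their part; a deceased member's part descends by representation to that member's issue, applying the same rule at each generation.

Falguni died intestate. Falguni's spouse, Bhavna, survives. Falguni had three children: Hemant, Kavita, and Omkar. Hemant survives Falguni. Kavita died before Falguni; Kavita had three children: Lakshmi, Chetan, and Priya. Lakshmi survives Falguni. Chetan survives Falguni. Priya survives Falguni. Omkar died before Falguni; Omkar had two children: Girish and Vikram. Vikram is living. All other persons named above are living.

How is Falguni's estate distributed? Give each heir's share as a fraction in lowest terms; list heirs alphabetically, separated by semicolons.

Bhavna, as surviving spouse, takes 2/3.
The remaining 1/3 passes to Falguni's descendants per stirpes.
The 1/3 is divided into 3 equal shares of 1/9 among Hemant, Kavita, Omkar.
Hemant is living and takes 1/9.
Kavita predeceased; the 1/9 allotted to Kavita's branch passes to Kavita's issue by representation.
The 1/9 is divided into 3 equal shares of 1/27 among Lakshmi, Chetan, Priya.
Lakshmi is living and takes 1/27.
Chetan is living and takes 1/27.
Priya is living and takes 1/27.
Omkar predeceased; the 1/9 allotted to Omkar's branch passes to Omkar's issue by representation.
The 1/9 is divided into 2 equal shares of 1/18 among Girish, Vikram.
Girish is living and takes 1/18.
Vikram is living and takes 1/18.

Bhavna 2/3; Chetan 1/27; Girish 1/18; Hemant 1/9; Lakshmi 1/27; Priya 1/27; Vikram 1/18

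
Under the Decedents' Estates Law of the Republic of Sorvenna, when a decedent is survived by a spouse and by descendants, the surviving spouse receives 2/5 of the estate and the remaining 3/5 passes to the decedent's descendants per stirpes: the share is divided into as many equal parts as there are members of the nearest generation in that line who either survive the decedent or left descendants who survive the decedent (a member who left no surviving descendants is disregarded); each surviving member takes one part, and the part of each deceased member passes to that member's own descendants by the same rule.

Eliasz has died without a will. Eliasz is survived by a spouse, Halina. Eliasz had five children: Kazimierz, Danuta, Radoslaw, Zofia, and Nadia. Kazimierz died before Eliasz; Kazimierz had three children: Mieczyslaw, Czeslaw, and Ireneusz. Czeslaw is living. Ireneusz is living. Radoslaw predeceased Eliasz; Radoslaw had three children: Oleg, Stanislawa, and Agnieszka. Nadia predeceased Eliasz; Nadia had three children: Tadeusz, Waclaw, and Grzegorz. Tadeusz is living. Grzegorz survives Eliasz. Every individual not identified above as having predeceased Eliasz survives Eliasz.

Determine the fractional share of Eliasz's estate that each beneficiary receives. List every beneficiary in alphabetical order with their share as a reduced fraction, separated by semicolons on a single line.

Halina, as surviving spouse, takes 2/5.
The remaining 3/5 passes to Eliasz's descendants per stirpes.
The 3/5 is divided into 5 equal shares of 3/25 among Kazimierz, Danuta, Radoslaw, Zofia, Nadia.
Kazimierz predeceased; the 3/25 allotted to Kazimierz's branch passes to Kazimierz's issue by representation.
The 3/25 is divided into 3 equal shares of 1/25 among Mieczyslaw, Czeslaw, Ireneusz.
Mieczyslaw is living and takes 1/25.
Czeslaw is living and takes 1/25.
Ireneusz is living and takes 1/25.
Danuta is living and takes 3/25.
Radoslaw predeceased; the 3/25 allotted to Radoslaw's branch passes to Radoslaw's issue by representation.
The 3/25 is divided into 3 equal shares of 1/25 among Oleg, Stanislawa, Agnieszka.
Oleg is living and takes 1/25.
Stanislawa is living and takes 1/25.
Agnieszka is living and takes 1/25.
Zofia is living and takes 3/25.
Nadia predeceased; the 3/25 allotted to Nadia's branch passes to Nadia's issue by representation.
The 3/25 is divided into 3 equal shares of 1/25 among Tadeusz, Waclaw, Grzegorz.
Tadeusz is living and takes 1/25.
Waclaw is living and takes 1/25.
Grzegorz is living and takes 1/25.

Agnieszka 1/25; Czeslaw 1/25; Danuta 3/25; Grzegorz 1/25; Halina 2/5; Ireneusz 1/25; Mieczyslaw 1/25; Oleg 1/25; Stanislawa 1/25; Tadeusz 1/25; Waclaw 1/25; Zofia 3/25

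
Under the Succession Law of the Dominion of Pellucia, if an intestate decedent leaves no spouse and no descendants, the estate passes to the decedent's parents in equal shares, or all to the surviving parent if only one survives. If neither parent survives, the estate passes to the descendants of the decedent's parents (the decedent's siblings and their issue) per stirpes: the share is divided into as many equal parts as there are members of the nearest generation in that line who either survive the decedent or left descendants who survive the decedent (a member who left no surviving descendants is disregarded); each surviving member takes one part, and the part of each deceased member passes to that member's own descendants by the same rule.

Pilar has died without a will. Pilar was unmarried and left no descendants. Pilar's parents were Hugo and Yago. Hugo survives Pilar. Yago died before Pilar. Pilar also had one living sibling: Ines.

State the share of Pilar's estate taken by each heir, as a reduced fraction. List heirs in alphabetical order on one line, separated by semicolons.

Only one parent, Hugo, survives, so Hugo takes the entire estate. The siblings take nothing because a surviving parent has priority.

Hugo 1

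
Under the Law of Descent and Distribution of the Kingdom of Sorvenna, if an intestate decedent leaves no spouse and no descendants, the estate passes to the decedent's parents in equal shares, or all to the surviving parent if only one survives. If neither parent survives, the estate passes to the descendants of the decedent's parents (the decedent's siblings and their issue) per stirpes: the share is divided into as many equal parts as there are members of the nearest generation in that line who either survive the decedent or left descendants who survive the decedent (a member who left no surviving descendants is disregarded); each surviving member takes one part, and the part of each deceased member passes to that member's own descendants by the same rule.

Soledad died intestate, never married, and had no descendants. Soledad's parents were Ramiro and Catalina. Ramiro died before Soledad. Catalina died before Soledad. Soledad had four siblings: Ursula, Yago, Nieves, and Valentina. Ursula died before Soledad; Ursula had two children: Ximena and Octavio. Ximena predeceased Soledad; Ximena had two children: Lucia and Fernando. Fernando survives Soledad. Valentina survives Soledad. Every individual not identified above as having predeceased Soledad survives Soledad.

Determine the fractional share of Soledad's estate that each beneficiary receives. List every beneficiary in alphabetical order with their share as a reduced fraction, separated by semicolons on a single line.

Fernando 1/16; Lucia 1/16; Nieves 1/4; Octavio 1/8; Valentina 1/4; Yago 1/4

Neither parent survives and there are no descendants, so the estate passes to Soledad's siblings and their issue per stirpes.
The estate is divided into 4 equal shares of 1/4 among Ursula, Yago, Nieves, Valentina.
Ursula predeceased; the 1/4 allotted to Ursula's branch passes to Ursula's issue by representation.
The 1/4 is divided into 2 equal shares of 1/8 among Ximena, Octavio.
Ximena predeceased; the 1/8 allotted to Ximena's branch passes to Ximena's issue by representation.
The 1/8 is divided into 2 equal shares of 1/16 among Lucia, Fernando.
Lucia is living and takes 1/16.
Fernando is living and takes 1/16.
Octavio is living and takes 1/8.
Yago is living and takes 1/4.
Nieves is living and takes 1/4.
Valentina is living and takes 1/4.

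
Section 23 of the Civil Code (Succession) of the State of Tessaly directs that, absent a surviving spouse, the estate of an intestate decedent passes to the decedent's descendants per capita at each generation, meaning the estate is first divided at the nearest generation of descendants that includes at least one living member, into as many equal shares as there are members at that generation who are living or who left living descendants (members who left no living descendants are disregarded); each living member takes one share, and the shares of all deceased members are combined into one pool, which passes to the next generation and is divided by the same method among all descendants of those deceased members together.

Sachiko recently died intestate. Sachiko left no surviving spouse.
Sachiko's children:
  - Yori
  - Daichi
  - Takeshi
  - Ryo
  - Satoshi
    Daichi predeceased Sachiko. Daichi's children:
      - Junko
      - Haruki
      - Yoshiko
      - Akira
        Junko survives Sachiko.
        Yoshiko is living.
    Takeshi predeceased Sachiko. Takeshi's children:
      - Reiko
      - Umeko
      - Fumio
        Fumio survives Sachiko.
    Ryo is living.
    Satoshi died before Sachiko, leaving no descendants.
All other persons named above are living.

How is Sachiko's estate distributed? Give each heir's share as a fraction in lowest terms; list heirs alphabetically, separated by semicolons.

Akira 1/14; Fumio 1/14; Haruki 1/14; Junko 1/14; Reiko 1/14; Ryo 1/4; Umeko 1/14; Yori 1/4; Yoshiko 1/14

There is no surviving spouse, so the entire estate passes to Sachiko's descendants per capita at each generation.
At generation 1 (Yori, Daichi, Takeshi, Ryo) there are 4 shares of (1)/4 = 1/4 each.
Living: Yori and Ryo — each takes 1/4.
Deceased: Daichi and Takeshi. Their combined 1/2 is pooled and carried to generation 2.
At generation 2 (Junko, Haruki, Yoshiko, Akira, Reiko, Umeko, Fumio) there are 7 shares of (1/2)/7 = 1/14 each.
Living: Junko, Haruki, Yoshiko, Akira, Reiko, Umeko, and Fumio — each takes 1/14.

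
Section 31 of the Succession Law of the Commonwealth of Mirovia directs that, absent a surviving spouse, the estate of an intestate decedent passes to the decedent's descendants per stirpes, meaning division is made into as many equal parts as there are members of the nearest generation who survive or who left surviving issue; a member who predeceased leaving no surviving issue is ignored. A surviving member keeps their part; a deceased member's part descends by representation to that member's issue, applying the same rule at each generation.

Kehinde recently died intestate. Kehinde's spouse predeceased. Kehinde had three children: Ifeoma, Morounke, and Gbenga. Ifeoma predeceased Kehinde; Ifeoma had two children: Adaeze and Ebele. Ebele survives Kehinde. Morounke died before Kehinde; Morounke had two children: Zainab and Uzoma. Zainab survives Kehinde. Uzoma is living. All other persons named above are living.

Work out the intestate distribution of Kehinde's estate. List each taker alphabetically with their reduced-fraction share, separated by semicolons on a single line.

Adaeze 1/6; Ebele 1/6; Gbenga 1/3; Uzoma 1/6; Zainab 1/6

There is no surviving spouse, so the entire estate passes to Kehinde's descendants per stirpes.
The estate is divided into 3 equal shares of 1/3 among Ifeoma, Morounke, Gbenga.
Ifeoma predeceased; the 1/3 allotted to Ifeoma's branch passes to Ifeoma's issue by representation.
The 1/3 is divided into 2 equal shares of 1/6 among Adaeze, Ebele.
Adaeze is living and takes 1/6.
Ebele is living and takes 1/6.
Morounke predeceased; the 1/3 allotted to Morounke's branch passes to Morounke's issue by representation.
The 1/3 is divided into 2 equal shares of 1/6 among Zainab, Uzoma.
Zainab is living and takes 1/6.
Uzoma is living and takes 1/6.
Gbenga is living and takes 1/3.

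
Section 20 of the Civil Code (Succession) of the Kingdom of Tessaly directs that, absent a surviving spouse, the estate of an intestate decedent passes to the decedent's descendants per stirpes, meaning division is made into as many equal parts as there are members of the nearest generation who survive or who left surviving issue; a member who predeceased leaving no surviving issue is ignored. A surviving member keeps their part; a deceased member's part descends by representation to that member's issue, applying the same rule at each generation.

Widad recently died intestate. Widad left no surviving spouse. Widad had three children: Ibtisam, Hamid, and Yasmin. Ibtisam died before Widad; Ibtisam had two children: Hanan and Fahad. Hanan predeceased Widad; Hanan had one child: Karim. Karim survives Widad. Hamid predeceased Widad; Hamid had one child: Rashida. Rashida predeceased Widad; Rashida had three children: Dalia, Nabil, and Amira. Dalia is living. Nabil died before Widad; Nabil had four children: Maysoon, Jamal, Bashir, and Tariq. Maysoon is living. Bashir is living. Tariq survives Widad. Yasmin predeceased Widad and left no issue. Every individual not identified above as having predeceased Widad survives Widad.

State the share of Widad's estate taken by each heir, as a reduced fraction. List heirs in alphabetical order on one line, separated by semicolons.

Amira 1/6; Bashir 1/24; Dalia 1/6; Fahad 1/4; Jamal 1/24; Karim 1/4; Maysoon 1/24; Tariq 1/24

There is no surviving spouse, so the entire estate passes to Widad's descendants per stirpes.
Yasmin left no surviving issue, so that branch lapses and is disregarded.
The estate is divided into 2 equal shares of 1/2 among Ibtisam, Hamid.
Ibtisam predeceased; the 1/2 allotted to Ibtisam's branch passes to Ibtisam's issue by representation.
The 1/2 is divided into 2 equal shares of 1/4 among Hanan, Fahad.
Hanan predeceased; the 1/4 allotted to Hanan's branch passes to Hanan's issue by representation.
Karim is the sole taker at this level and receives the full 1/4.
Fahad is living and takes 1/4.
Hamid predeceased; the 1/2 allotted to Hamid's branch passes to Hamid's issue by representation.
Rashida's line is the sole branch at this level, so the full 1/2 passes to Rashida's issue by representation.
The 1/2 is divided into 3 equal shares of 1/6 among Dalia, Nabil, Amira.
Dalia is living and takes 1/6.
Nabil predeceased; the 1/6 allotted to Nabil's branch passes to Nabil's issue by representation.
The 1/6 is divided into 4 equal shares of 1/24 among Maysoon, Jamal, Bashir, Tariq.
Maysoon is living and takes 1/24.
Jamal is living and takes 1/24.
Bashir is living and takes 1/24.
Tariq is living and takes 1/24.
Amira is living and takes 1/6.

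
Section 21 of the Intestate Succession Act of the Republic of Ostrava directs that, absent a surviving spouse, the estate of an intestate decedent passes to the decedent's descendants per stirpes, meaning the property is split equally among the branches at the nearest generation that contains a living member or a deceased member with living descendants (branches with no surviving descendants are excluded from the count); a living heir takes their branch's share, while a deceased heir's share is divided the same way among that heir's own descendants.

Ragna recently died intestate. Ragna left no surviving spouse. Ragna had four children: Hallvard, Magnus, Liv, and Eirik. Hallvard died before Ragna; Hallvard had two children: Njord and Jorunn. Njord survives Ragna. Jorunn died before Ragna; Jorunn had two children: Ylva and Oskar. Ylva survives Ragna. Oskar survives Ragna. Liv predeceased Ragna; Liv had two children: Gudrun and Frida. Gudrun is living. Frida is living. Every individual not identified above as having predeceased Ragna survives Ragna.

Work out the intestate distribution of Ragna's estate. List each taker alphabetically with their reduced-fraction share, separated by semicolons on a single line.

There is no surviving spouse, so the entire estate passes to Ragna's descendants per stirpes.
The estate is divided into 4 equal shares of 1/4 among Hallvard, Magnus, Liv, Eirik.
Hallvard predeceased; the 1/4 allotted to Hallvard's branch passes to Hallvard's issue by representation.
The 1/4 is divided into 2 equal shares of 1/8 among Njord, Jorunn.
Njord is living and takes 1/8.
Jorunn predeceased; the 1/8 allotted to Jorunn's branch passes to Jorunn's issue by representation.
The 1/8 is divided into 2 equal shares of 1/16 among Ylva, Oskar.
Ylva is living and takes 1/16.
Oskar is living and takes 1/16.
Magnus is living and takes 1/4.
Liv predeceased; the 1/4 allotted to Liv's branch passes to Liv's issue by representation.
The 1/4 is divided into 2 equal shares of 1/8 among Gudrun, Frida.
Gudrun is living and takes 1/8.
Frida is living and takes 1/8.
Eirik is living and takes 1/4.

Eirik 1/4; Frida 1/8; Gudrun 1/8; Magnus 1/4; Njord 1/8; Oskar 1/16; Ylva 1/16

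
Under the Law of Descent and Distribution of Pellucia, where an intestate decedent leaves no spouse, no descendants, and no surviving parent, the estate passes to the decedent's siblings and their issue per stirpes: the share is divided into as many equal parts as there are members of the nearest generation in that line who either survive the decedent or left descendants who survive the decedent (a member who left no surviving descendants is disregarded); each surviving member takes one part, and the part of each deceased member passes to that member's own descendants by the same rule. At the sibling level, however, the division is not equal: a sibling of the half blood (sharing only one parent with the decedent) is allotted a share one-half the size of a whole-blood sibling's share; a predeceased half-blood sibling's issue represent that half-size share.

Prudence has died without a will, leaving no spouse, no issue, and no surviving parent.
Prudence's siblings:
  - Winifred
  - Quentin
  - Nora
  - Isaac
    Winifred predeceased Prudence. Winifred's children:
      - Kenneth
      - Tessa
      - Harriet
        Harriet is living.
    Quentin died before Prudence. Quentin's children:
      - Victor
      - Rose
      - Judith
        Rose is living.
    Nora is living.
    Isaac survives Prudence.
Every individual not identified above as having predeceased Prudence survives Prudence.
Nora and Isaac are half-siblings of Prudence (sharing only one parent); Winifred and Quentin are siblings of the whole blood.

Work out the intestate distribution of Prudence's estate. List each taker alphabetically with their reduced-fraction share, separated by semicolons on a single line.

Harriet 1/9; Isaac 1/6; Judith 1/9; Kenneth 1/9; Nora 1/6; Rose 1/9; Tessa 1/9; Victor 1/9

No spouse, descendants, or parent survives, so the estate passes to Prudence's siblings per stirpes.
Half-blood siblings count for one-half the weight of whole-blood siblings at the initial division.
Dividing 1 in proportion to weights (total weight 3): Winifred (weight 1) → 1/3; Quentin (weight 1) → 1/3; Nora (weight 1/2) → 1/6; Isaac (weight 1/2) → 1/6.
Winifred predeceased; the 1/3 allotted to Winifred's branch passes to Winifred's issue by representation.
The 1/3 is divided into 3 equal shares of 1/9 among Kenneth, Tessa, Harriet.
Kenneth is living and takes 1/9.
Tessa is living and takes 1/9.
Harriet is living and takes 1/9.
Quentin predeceased; the 1/3 allotted to Quentin's branch passes to Quentin's issue by representation.
The 1/3 is divided into 3 equal shares of 1/9 among Victor, Rose, Judith.
Victor is living and takes 1/9.
Rose is living and takes 1/9.
Judith is living and takes 1/9.
Nora is living and takes 1/6.
Isaac is living and takes 1/6.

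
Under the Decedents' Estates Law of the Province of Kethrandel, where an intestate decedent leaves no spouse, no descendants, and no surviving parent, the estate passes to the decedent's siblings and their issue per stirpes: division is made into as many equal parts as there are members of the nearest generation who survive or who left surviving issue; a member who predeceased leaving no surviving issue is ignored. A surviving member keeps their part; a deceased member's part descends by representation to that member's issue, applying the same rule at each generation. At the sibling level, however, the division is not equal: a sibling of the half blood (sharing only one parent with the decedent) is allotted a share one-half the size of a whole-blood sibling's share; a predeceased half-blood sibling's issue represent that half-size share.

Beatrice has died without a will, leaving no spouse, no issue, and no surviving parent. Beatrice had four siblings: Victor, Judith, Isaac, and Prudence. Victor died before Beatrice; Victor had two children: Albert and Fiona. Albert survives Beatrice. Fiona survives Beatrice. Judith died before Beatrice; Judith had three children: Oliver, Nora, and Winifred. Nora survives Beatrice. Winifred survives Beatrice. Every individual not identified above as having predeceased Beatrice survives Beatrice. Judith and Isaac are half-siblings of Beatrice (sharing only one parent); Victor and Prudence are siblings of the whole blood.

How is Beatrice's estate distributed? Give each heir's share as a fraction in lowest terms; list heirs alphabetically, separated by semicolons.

No spouse, descendants, or parent survives, so the estate passes to Beatrice's siblings per stirpes.
Half-blood siblings count for one-half the weight of whole-blood siblings at the initial division.
Dividing 1 in proportion to weights (total weight 3): Victor (weight 1) → 1/3; Judith (weight 1/2) → 1/6; Isaac (weight 1/2) → 1/6; Prudence (weight 1) → 1/3.
Victor predeceased; the 1/3 allotted to Victor's branch passes to Victor's issue by representation.
The 1/3 is divided into 2 equal shares of 1/6 among Albert, Fiona.
Albert is living and takes 1/6.
Fiona is living and takes 1/6.
Judith predeceased; the 1/6 allotted to Judith's branch passes to Judith's issue by representation.
The 1/6 is divided into 3 equal shares of 1/18 among Oliver, Nora, Winifred.
Oliver is living and takes 1/18.
Nora is living and takes 1/18.
Winifred is living and takes 1/18.
Isaac is living and takes 1/6.
Prudence is living and takes 1/3.

Albert 1/6; Fiona 1/6; Isaac 1/6; Nora 1/18; Oliver 1/18; Prudence 1/3; Winifred 1/18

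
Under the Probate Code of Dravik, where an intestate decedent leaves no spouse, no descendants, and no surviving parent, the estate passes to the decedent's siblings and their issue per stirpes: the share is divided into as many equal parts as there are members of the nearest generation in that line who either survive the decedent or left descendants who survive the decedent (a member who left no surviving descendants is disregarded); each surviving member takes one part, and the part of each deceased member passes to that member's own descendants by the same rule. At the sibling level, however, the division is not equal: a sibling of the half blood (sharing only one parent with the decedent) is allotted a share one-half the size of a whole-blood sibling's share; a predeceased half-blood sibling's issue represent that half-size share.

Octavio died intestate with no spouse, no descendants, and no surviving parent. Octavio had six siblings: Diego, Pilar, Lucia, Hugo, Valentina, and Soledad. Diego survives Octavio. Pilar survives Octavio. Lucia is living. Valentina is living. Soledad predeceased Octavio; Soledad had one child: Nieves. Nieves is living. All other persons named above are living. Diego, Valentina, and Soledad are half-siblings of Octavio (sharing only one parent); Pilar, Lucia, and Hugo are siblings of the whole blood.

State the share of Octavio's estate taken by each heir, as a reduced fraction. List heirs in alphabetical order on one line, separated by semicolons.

Diego 1/9; Hugo 2/9; Lucia 2/9; Nieves 1/9; Pilar 2/9; Valentina 1/9

No spouse, descendants, or parent survives, so the estate passes to Octavio's siblings per stirpes.
Half-blood siblings count for one-half the weight of whole-blood siblings at the initial division.
Dividing 1 in proportion to weights (total weight 9/2): Diego (weight 1/2) → 1/9; Pilar (weight 1) → 2/9; Lucia (weight 1) → 2/9; Hugo (weight 1) → 2/9; Valentina (weight 1/2) → 1/9; Soledad (weight 1/2) → 1/9.
Diego is living and takes 1/9.
Pilar is living and takes 2/9.
Lucia is living and takes 2/9.
Hugo is living and takes 2/9.
Valentina is living and takes 1/9.
Soledad predeceased; the 1/9 allotted to Soledad's branch passes to Soledad's issue by representation.
Nieves is the sole taker at this level and receives the full 1/9.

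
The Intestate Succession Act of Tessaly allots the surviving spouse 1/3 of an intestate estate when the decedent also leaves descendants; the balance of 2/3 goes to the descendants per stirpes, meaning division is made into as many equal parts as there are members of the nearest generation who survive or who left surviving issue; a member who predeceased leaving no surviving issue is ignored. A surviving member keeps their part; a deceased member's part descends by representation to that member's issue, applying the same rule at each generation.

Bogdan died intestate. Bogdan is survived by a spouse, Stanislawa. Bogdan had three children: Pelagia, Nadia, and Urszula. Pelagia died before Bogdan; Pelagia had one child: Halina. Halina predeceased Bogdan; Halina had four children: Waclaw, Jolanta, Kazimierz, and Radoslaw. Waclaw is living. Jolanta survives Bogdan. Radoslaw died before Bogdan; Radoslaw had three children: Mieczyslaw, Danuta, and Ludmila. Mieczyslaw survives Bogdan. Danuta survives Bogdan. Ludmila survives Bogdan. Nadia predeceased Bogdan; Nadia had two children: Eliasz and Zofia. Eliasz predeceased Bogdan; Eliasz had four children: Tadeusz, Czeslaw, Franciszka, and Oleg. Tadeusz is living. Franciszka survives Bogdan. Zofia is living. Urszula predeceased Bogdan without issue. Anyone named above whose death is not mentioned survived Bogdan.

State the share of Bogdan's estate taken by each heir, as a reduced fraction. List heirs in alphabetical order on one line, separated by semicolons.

Czeslaw 1/24; Danuta 1/36; Franciszka 1/24; Jolanta 1/12; Kazimierz 1/12; Ludmila 1/36; Mieczyslaw 1/36; Oleg 1/24; Stanislawa 1/3; Tadeusz 1/24; Waclaw 1/12; Zofia 1/6

Stanislawa, as surviving spouse, takes 1/3.
The remaining 2/3 passes to Bogdan's descendants per stirpes.
Urszula left no surviving issue, so that branch lapses and is disregarded.
The 2/3 is divided into 2 equal shares of 1/3 among Pelagia, Nadia.
Pelagia predeceased; the 1/3 allotted to Pelagia's branch passes to Pelagia's issue by representation.
Halina's line is the sole branch at this level, so the full 1/3 passes to Halina's issue by representation.
The 1/3 is divided into 4 equal shares of 1/12 among Waclaw, Jolanta, Kazimierz, Radoslaw.
Waclaw is living and takes 1/12.
Jolanta is living and takes 1/12.
Kazimierz is living and takes 1/12.
Radoslaw predeceased; the 1/12 allotted to Radoslaw's branch passes to Radoslaw's issue by representation.
The 1/12 is divided into 3 equal shares of 1/36 among Mieczyslaw, Danuta, Ludmila.
Mieczyslaw is living and takes 1/36.
Danuta is living and takes 1/36.
Ludmila is living and takes 1/36.
Nadia predeceased; the 1/3 allotted to Nadia's branch passes to Nadia's issue by representation.
The 1/3 is divided into 2 equal shares of 1/6 among Eliasz, Zofia.
Eliasz predeceased; the 1/6 allotted to Eliasz's branch passes to Eliasz's issue by representation.
The 1/6 is divided into 4 equal shares of 1/24 among Tadeusz, Czeslaw, Franciszka, Oleg.
Tadeusz is living and takes 1/24.
Czeslaw is living and takes 1/24.
Franciszka is living and takes 1/24.
Oleg is living and takes 1/24.
Zofia is living and takes 1/6.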